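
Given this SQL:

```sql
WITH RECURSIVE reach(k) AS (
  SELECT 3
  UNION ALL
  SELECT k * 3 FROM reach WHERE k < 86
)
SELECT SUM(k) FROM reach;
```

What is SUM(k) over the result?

363

Base: k=3.
Iteration 1: 3 < 86 holds -> k = 3 * 3 = 9.
Iteration 2: 9 < 86 holds -> k = 9 * 3 = 27.
Iteration 3: 27 < 86 holds -> k = 27 * 3 = 81.
Iteration 4: 81 < 86 holds -> k = 81 * 3 = 243.
Iteration 5: 243 < 86 fails; recursion stops.
SUM(k) = 3 + 9 + 27 + 81 + 243 = 363.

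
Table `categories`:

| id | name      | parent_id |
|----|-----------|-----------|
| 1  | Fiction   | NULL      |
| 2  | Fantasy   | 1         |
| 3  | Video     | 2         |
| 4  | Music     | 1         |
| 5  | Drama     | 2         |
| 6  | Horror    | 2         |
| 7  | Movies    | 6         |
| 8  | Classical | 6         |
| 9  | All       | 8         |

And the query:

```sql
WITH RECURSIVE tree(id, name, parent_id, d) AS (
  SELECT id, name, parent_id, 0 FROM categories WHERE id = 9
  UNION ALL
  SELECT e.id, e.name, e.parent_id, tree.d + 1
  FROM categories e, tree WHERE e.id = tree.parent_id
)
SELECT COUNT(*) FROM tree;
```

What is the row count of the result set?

Base: id=9 (All), parent_id=8, d 0.
Iteration 1: join on id=8 -> Classical (id 8, parent_id=6, d 1).
Iteration 2: join on id=6 -> Horror (id 6, parent_id=2, d 2).
Iteration 3: join on id=2 -> Fantasy (id 2, parent_id=1, d 3).
Iteration 4: join on id=1 -> Fiction (id 1, parent_id=NULL, d 4).
Iteration 5: parent_id is NULL; no match; recursion stops.
Total rows emitted: 5.

5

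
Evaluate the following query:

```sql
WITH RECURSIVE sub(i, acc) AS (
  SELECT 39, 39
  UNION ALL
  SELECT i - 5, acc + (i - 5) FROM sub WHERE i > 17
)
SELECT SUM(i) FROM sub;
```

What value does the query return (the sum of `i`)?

159

Base: i=39, acc=39.
Iteration 1: 39 > 17 holds -> i = 39 - 5 = 34, acc = 39 + 34 = 73.
Iteration 2: 34 > 17 holds -> i = 34 - 5 = 29, acc = 73 + 29 = 102.
Iteration 3: 29 > 17 holds -> i = 29 - 5 = 24, acc = 102 + 24 = 126.
Iteration 4: 24 > 17 holds -> i = 24 - 5 = 19, acc = 126 + 19 = 145.
Iteration 5: 19 > 17 holds -> i = 19 - 5 = 14, acc = 145 + 14 = 159.
Iteration 6: 14 > 17 fails; recursion stops.
SUM(i) = 39 + 34 + 29 + 24 + 19 + 14 = 159.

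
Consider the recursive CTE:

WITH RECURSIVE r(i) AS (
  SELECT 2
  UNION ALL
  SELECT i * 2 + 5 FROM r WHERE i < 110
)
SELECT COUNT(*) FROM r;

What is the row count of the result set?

Base: i=2.
Iteration 1: 2 < 110 holds -> i = 2 * 2 + 5 = 9.
Iteration 2: 9 < 110 holds -> i = 9 * 2 + 5 = 23.
Iteration 3: 23 < 110 holds -> i = 23 * 2 + 5 = 51.
Iteration 4: 51 < 110 holds -> i = 51 * 2 + 5 = 107.
Iteration 5: 107 < 110 holds -> i = 107 * 2 + 5 = 219.
Iteration 6: 219 < 110 fails; recursion stops.
Total rows emitted: 6.

6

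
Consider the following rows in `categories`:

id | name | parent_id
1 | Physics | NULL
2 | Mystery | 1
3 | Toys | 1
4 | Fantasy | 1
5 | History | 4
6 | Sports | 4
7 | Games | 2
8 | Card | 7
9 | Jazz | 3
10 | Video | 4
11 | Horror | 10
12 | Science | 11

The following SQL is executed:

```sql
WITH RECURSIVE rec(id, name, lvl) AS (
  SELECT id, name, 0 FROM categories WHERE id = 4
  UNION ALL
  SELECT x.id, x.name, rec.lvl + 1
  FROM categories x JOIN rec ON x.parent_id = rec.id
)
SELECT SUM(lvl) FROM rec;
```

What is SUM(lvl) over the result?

Base: id=4 (Fantasy) at lvl 0.
Iteration 1: rows with parent_id in {4} -> History (id 5, lvl 1), Sports (id 6, lvl 1), Video (id 10, lvl 1).
Iteration 2: rows with parent_id in {5,6,10} -> Horror (id 11, lvl 2).
Iteration 3: rows with parent_id in {11} -> Science (id 12, lvl 3).
Iteration 4: no rows with parent_id in {12}; recursion stops.
SUM(lvl) = 0 + 1 + 1 + 1 + 2 + 3 = 8.

8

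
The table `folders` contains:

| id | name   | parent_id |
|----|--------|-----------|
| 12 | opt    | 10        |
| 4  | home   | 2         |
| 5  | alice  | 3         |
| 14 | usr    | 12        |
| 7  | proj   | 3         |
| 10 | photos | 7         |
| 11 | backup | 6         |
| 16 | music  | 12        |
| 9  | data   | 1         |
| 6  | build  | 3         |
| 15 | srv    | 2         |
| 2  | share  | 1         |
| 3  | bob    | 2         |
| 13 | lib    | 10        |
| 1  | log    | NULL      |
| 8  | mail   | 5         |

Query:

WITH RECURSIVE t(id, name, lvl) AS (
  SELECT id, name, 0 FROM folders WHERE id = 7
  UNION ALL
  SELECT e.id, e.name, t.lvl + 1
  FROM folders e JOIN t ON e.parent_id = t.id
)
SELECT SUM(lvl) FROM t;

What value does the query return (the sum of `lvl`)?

Base: id=7 (proj) at lvl 0.
Iteration 1: rows with parent_id in {7} -> photos (id 10, lvl 1).
Iteration 2: rows with parent_id in {10} -> opt (id 12, lvl 2), lib (id 13, lvl 2).
Iteration 3: rows with parent_id in {12,13} -> usr (id 14, lvl 3), music (id 16, lvl 3).
Iteration 4: no rows with parent_id in {14,16}; recursion stops.
SUM(lvl) = 0 + 1 + 2 + 2 + 3 + 3 = 11.

11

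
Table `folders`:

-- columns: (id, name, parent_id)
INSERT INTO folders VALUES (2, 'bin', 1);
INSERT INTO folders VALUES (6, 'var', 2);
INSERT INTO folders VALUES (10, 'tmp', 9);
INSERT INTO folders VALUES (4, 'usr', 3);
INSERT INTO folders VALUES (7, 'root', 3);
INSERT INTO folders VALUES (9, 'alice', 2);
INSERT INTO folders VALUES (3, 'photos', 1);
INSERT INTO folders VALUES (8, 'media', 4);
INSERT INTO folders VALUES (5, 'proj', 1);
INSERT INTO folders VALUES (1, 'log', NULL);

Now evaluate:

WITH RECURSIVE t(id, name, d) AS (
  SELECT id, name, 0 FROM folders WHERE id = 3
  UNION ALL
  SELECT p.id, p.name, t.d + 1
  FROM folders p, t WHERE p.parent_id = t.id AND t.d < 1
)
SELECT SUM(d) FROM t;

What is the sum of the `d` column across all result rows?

Base: id=3 (photos) at d 0.
Iteration 1: rows with parent_id in {3} -> usr (id 4, d 1), root (id 7, d 1).
Iteration 2: d < 1 fails for all current rows; recursion stops.
SUM(d) = 0 + 1 + 1 = 2.

2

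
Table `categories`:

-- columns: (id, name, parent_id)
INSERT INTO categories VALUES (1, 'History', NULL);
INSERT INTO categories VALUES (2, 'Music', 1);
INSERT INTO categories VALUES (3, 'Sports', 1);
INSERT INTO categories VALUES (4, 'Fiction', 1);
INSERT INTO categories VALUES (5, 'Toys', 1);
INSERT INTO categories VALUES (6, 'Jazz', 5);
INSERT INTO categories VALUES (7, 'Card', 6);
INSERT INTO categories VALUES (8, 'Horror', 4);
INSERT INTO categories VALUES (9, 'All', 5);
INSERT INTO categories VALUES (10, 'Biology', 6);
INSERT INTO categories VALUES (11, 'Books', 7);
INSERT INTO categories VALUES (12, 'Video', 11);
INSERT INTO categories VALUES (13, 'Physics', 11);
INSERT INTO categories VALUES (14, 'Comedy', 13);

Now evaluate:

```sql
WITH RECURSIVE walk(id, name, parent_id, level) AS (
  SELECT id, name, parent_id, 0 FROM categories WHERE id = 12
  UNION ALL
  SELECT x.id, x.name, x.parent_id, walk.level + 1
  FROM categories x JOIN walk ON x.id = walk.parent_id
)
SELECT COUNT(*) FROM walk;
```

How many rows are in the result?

Base: id=12 (Video), parent_id=11, level 0.
Iteration 1: join on id=11 -> Books (id 11, parent_id=7, level 1).
Iteration 2: join on id=7 -> Card (id 7, parent_id=6, level 2).
Iteration 3: join on id=6 -> Jazz (id 6, parent_id=5, level 3).
Iteration 4: join on id=5 -> Toys (id 5, parent_id=1, level 4).
Iteration 5: join on id=1 -> History (id 1, parent_id=NULL, level 5).
Iteration 6: parent_id is NULL; no match; recursion stops.
Total rows emitted: 6.

6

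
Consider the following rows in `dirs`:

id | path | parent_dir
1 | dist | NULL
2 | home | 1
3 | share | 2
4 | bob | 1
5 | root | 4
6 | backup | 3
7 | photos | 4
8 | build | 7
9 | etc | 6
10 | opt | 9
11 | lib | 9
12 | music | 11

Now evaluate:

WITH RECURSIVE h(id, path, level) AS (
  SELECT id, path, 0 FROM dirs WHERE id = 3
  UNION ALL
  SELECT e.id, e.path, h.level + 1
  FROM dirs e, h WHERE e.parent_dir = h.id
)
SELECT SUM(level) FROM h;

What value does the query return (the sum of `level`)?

Base: id=3 (share) at level 0.
Iteration 1: rows with parent_dir in {3} -> backup (id 6, level 1).
Iteration 2: rows with parent_dir in {6} -> etc (id 9, level 2).
Iteration 3: rows with parent_dir in {9} -> opt (id 10, level 3), lib (id 11, level 3).
Iteration 4: rows with parent_dir in {10,11} -> music (id 12, level 4).
Iteration 5: no rows with parent_dir in {12}; recursion stops.
SUM(level) = 0 + 1 + 2 + 3 + 3 + 4 = 13.

13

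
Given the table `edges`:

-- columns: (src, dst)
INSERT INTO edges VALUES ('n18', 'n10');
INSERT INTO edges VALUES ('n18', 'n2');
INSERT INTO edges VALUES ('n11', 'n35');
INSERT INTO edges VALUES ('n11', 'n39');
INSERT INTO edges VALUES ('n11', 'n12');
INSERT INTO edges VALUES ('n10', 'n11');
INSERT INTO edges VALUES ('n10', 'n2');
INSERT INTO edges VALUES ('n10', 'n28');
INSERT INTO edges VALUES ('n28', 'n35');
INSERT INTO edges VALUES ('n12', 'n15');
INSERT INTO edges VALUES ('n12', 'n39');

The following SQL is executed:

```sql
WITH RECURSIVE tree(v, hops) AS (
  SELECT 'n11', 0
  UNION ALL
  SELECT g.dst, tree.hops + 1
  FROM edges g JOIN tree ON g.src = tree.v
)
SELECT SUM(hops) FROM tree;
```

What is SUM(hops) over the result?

7

Base: (n11, hops=0).
Iteration 1: edges from {n11} -> (n12, hops=1), (n35, hops=1), (n39, hops=1).
Iteration 2: edges from {n12,n35,n39} -> (n15, hops=2), (n39, hops=2).
Iteration 3: no outgoing edges from {n15,n39}; recursion stops.
SUM(hops) = 0 + 1 + 1 + 1 + 2 + 2 = 7.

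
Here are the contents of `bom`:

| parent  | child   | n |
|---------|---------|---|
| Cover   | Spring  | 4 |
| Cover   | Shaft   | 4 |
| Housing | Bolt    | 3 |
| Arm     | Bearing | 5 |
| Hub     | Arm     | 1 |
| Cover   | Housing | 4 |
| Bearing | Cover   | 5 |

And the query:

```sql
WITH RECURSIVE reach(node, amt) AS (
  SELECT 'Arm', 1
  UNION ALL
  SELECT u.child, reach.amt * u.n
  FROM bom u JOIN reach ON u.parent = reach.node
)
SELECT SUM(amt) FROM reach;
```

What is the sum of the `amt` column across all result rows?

Base: (Arm, amt=1).
Iteration 1: components of {Arm} -> Bearing = 1*5 = 5.
Iteration 2: components of {Bearing} -> Cover = 5*5 = 25.
Iteration 3: components of {Cover} -> Housing = 25*4 = 100, Shaft = 25*4 = 100, Spring = 25*4 = 100.
Iteration 4: components of {Housing,Shaft,Spring} -> Bolt = 100*3 = 300.
Iteration 5: no further components; recursion stops.
SUM(amt) = 1 + 5 + 25 + 100 + 100 + 100 + 300 = 631.

631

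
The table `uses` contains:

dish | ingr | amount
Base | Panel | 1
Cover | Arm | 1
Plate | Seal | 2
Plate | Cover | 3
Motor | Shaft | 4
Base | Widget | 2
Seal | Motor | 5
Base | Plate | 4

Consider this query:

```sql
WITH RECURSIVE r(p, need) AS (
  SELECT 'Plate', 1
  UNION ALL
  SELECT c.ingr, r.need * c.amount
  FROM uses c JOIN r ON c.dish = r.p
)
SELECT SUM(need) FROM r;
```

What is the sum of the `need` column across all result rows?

Base: (Plate, need=1).
Iteration 1: components of {Plate} -> Cover = 1*3 = 3, Seal = 1*2 = 2.
Iteration 2: components of {Cover,Seal} -> Arm = 3*1 = 3, Motor = 2*5 = 10.
Iteration 3: components of {Arm,Motor} -> Shaft = 10*4 = 40.
Iteration 4: no further components; recursion stops.
SUM(need) = 1 + 2 + 3 + 10 + 3 + 40 = 59.

59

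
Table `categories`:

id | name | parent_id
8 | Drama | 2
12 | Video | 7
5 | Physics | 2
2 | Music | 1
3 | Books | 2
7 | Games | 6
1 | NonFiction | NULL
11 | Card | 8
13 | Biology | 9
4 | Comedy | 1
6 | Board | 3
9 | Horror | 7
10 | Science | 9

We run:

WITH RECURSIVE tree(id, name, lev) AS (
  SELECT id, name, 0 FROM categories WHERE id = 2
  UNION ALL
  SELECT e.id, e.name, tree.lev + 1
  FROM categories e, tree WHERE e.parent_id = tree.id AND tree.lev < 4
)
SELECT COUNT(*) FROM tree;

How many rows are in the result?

Base: id=2 (Music) at lev 0.
Iteration 1: rows with parent_id in {2} -> Books (id 3, lev 1), Physics (id 5, lev 1), Drama (id 8, lev 1).
Iteration 2: rows with parent_id in {3,5,8} -> Board (id 6, lev 2), Card (id 11, lev 2).
Iteration 3: rows with parent_id in {6,11} -> Games (id 7, lev 3).
Iteration 4: rows with parent_id in {7} -> Horror (id 9, lev 4), Video (id 12, lev 4).
Iteration 5: lev < 4 fails for all current rows; recursion stops.
Total rows emitted: 9.

9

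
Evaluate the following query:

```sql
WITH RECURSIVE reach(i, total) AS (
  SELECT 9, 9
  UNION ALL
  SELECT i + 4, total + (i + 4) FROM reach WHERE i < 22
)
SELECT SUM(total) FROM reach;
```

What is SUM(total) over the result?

Base: i=9, total=9.
Iteration 1: 9 < 22 holds -> i = 9 + 4 = 13, total = 9 + 13 = 22.
Iteration 2: 13 < 22 holds -> i = 13 + 4 = 17, total = 22 + 17 = 39.
Iteration 3: 17 < 22 holds -> i = 17 + 4 = 21, total = 39 + 21 = 60.
Iteration 4: 21 < 22 holds -> i = 21 + 4 = 25, total = 60 + 25 = 85.
Iteration 5: 25 < 22 fails; recursion stops.
SUM(total) = 9 + 22 + 39 + 60 + 85 = 215.

215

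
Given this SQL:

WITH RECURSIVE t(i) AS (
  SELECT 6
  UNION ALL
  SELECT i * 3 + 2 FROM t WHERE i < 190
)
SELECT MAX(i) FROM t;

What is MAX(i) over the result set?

Base: i=6.
Iteration 1: 6 < 190 holds -> i = 6 * 3 + 2 = 20.
Iteration 2: 20 < 190 holds -> i = 20 * 3 + 2 = 62.
Iteration 3: 62 < 190 holds -> i = 62 * 3 + 2 = 188.
Iteration 4: 188 < 190 holds -> i = 188 * 3 + 2 = 566.
Iteration 5: 566 < 190 fails; recursion stops.
i values: 6, 20, 62, 188, 566; the maximum is 566.

566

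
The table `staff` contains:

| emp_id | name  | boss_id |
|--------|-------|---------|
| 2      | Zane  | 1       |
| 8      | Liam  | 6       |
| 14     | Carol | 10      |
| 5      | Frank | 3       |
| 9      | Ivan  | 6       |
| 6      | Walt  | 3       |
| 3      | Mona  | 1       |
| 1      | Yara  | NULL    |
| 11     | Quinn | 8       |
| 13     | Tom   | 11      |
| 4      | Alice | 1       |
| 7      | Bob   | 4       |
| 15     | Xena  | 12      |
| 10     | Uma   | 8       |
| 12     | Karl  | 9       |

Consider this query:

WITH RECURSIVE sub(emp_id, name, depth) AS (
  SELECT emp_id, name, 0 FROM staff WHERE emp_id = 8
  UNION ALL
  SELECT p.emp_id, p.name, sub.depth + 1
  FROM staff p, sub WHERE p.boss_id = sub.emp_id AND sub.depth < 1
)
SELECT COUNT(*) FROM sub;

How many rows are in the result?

Base: emp_id=8 (Liam) at depth 0.
Iteration 1: rows with boss_id in {8} -> Uma (id 10, depth 1), Quinn (id 11, depth 1).
Iteration 2: depth < 1 fails for all current rows; recursion stops.
Total rows emitted: 3.

3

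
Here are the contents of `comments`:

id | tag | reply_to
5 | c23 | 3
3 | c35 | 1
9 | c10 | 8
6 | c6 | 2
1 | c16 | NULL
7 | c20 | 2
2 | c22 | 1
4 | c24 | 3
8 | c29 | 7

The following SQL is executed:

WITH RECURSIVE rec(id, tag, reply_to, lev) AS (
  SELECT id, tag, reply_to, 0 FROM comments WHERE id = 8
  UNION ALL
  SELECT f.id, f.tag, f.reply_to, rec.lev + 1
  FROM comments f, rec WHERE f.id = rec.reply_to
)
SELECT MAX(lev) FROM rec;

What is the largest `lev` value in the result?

3

Base: id=8 (c29), reply_to=7, lev 0.
Iteration 1: join on id=7 -> c20 (id 7, reply_to=2, lev 1).
Iteration 2: join on id=2 -> c22 (id 2, reply_to=1, lev 2).
Iteration 3: join on id=1 -> c16 (id 1, reply_to=NULL, lev 3).
Iteration 4: reply_to is NULL; no match; recursion stops.
lev values: 0, 1, 2, 3; the maximum is 3.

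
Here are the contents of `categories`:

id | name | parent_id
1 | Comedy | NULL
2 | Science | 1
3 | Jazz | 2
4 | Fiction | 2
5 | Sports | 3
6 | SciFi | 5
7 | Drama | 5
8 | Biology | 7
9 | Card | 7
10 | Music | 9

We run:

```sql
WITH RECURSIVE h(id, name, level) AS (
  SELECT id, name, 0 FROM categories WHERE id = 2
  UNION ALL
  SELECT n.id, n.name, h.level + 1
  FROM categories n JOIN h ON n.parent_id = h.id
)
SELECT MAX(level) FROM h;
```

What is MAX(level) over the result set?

5

Base: id=2 (Science) at level 0.
Iteration 1: rows with parent_id in {2} -> Jazz (id 3, level 1), Fiction (id 4, level 1).
Iteration 2: rows with parent_id in {3,4} -> Sports (id 5, level 2).
Iteration 3: rows with parent_id in {5} -> SciFi (id 6, level 3), Drama (id 7, level 3).
Iteration 4: rows with parent_id in {6,7} -> Biology (id 8, level 4), Card (id 9, level 4).
Iteration 5: rows with parent_id in {8,9} -> Music (id 10, level 5).
Iteration 6: no rows with parent_id in {10}; recursion stops.
level values: 0, 1, 1, 2, 3, 3, 4, 4, 5; the maximum is 5.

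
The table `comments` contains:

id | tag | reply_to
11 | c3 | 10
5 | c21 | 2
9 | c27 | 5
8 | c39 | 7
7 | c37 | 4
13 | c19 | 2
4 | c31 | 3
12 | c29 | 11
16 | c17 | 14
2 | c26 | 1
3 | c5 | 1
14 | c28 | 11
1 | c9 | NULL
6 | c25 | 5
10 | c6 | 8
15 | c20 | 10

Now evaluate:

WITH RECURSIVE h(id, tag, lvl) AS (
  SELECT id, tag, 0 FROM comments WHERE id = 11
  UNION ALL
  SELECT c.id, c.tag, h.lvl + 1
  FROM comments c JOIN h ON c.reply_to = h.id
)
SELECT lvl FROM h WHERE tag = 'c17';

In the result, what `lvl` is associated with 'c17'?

Base: id=11 (c3) at lvl 0.
Iteration 1: rows with reply_to in {11} -> c29 (id 12, lvl 1), c28 (id 14, lvl 1).
Iteration 2: rows with reply_to in {12,14} -> c17 (id 16, lvl 2).
Iteration 3: no rows with reply_to in {16}; recursion stops.

2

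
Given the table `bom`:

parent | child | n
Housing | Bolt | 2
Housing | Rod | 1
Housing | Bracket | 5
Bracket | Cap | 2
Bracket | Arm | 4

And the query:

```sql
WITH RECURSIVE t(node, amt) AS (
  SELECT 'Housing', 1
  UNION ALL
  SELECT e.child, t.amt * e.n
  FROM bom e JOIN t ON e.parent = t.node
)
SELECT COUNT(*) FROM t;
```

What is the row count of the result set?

6

Base: (Housing, amt=1).
Iteration 1: components of {Housing} -> Bolt = 1*2 = 2, Bracket = 1*5 = 5, Rod = 1*1 = 1.
Iteration 2: components of {Bolt,Bracket,Rod} -> Arm = 5*4 = 20, Cap = 5*2 = 10.
Iteration 3: no further components; recursion stops.
Total rows emitted: 6.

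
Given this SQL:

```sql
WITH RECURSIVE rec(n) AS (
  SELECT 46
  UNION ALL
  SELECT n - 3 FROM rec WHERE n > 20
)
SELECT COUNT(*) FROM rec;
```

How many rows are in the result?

Base: n=46.
Iteration 1: 46 > 20 holds -> n = 46 - 3 = 43.
Iteration 2: 43 > 20 holds -> n = 43 - 3 = 40.
Iteration 3: 40 > 20 holds -> n = 40 - 3 = 37.
Iteration 4: 37 > 20 holds -> n = 37 - 3 = 34.
Iteration 5: 34 > 20 holds -> n = 34 - 3 = 31.
Iteration 6: 31 > 20 holds -> n = 31 - 3 = 28.
Iteration 7: 28 > 20 holds -> n = 28 - 3 = 25.
Iteration 8: 25 > 20 holds -> n = 25 - 3 = 22.
Iteration 9: 22 > 20 holds -> n = 22 - 3 = 19.
Iteration 10: 19 > 20 fails; recursion stops.
Total rows emitted: 10.

10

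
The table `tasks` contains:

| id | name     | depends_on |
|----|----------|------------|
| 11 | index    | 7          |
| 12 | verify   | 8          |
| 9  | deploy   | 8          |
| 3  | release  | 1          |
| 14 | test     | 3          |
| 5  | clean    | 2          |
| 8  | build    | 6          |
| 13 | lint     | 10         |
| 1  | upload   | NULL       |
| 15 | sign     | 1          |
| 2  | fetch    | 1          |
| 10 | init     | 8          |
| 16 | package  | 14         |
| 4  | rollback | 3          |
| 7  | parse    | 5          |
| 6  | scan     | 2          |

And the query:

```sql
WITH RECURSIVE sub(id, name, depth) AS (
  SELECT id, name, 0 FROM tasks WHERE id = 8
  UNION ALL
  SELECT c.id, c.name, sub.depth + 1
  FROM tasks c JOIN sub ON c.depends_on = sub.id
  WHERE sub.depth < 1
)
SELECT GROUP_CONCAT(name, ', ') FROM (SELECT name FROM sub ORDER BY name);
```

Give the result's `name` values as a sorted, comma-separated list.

Base: id=8 (build) at depth 0.
Iteration 1: rows with depends_on in {8} -> deploy (id 9, depth 1), init (id 10, depth 1), verify (id 12, depth 1).
Iteration 2: depth < 1 fails for all current rows; recursion stops.

build, deploy, init, verify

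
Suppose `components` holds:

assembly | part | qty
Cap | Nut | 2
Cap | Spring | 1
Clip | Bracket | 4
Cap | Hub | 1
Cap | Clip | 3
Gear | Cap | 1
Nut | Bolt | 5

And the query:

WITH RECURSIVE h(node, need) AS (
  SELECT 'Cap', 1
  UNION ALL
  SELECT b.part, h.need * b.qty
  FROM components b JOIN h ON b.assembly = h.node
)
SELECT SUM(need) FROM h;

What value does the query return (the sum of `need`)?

30

Base: (Cap, need=1).
Iteration 1: components of {Cap} -> Clip = 1*3 = 3, Hub = 1*1 = 1, Nut = 1*2 = 2, Spring = 1*1 = 1.
Iteration 2: components of {Clip,Hub,Nut,Spring} -> Bolt = 2*5 = 10, Bracket = 3*4 = 12.
Iteration 3: no further components; recursion stops.
SUM(need) = 1 + 1 + 2 + 1 + 3 + 10 + 12 = 30.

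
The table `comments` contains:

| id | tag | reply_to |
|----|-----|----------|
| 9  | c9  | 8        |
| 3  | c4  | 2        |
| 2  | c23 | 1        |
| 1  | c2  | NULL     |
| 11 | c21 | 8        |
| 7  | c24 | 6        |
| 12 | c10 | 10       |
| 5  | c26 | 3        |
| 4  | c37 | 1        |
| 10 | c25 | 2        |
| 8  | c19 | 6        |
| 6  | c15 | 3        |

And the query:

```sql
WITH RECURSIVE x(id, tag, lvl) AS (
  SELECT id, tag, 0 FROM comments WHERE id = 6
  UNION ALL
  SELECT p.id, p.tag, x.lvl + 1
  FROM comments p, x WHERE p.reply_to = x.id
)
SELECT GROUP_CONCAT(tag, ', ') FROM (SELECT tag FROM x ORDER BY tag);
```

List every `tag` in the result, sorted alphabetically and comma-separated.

c15, c19, c21, c24, c9

Base: id=6 (c15) at lvl 0.
Iteration 1: rows with reply_to in {6} -> c24 (id 7, lvl 1), c19 (id 8, lvl 1).
Iteration 2: rows with reply_to in {7,8} -> c9 (id 9, lvl 2), c21 (id 11, lvl 2).
Iteration 3: no rows with reply_to in {9,11}; recursion stops.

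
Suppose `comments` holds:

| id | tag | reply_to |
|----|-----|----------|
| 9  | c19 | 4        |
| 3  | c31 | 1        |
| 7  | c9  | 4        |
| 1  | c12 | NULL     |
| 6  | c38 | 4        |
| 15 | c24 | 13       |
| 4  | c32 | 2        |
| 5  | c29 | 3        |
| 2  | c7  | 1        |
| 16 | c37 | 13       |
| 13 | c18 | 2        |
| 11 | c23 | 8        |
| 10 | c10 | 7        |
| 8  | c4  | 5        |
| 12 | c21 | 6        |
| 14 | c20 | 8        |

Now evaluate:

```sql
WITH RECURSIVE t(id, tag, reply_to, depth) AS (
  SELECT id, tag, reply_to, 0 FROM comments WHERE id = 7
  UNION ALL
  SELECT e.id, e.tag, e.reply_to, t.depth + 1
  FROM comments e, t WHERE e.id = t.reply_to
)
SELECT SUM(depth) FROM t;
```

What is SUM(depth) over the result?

6

Base: id=7 (c9), reply_to=4, depth 0.
Iteration 1: join on id=4 -> c32 (id 4, reply_to=2, depth 1).
Iteration 2: join on id=2 -> c7 (id 2, reply_to=1, depth 2).
Iteration 3: join on id=1 -> c12 (id 1, reply_to=NULL, depth 3).
Iteration 4: reply_to is NULL; no match; recursion stops.
SUM(depth) = 0 + 1 + 2 + 3 = 6.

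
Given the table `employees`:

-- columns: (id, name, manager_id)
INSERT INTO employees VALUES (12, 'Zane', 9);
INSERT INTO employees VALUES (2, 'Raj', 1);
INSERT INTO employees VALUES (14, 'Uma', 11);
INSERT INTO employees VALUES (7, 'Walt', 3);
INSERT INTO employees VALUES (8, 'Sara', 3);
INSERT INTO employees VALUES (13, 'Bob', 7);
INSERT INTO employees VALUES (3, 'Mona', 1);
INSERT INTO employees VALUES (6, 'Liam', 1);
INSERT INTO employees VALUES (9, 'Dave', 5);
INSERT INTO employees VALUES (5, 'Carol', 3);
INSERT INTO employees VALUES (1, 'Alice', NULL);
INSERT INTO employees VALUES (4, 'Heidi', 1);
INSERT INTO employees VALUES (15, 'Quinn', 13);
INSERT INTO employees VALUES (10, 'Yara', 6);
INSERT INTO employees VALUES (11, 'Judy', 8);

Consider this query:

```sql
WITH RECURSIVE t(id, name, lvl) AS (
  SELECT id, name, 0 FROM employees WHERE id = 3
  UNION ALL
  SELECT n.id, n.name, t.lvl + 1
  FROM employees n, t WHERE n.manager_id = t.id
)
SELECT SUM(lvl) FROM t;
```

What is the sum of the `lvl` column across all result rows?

Base: id=3 (Mona) at lvl 0.
Iteration 1: rows with manager_id in {3} -> Carol (id 5, lvl 1), Walt (id 7, lvl 1), Sara (id 8, lvl 1).
Iteration 2: rows with manager_id in {5,7,8} -> Dave (id 9, lvl 2), Judy (id 11, lvl 2), Bob (id 13, lvl 2).
Iteration 3: rows with manager_id in {9,11,13} -> Zane (id 12, lvl 3), Uma (id 14, lvl 3), Quinn (id 15, lvl 3).
Iteration 4: no rows with manager_id in {12,14,15}; recursion stops.
SUM(lvl) = 0 + 1 + 1 + 1 + 2 + 2 + 2 + 3 + 3 + 3 = 18.

18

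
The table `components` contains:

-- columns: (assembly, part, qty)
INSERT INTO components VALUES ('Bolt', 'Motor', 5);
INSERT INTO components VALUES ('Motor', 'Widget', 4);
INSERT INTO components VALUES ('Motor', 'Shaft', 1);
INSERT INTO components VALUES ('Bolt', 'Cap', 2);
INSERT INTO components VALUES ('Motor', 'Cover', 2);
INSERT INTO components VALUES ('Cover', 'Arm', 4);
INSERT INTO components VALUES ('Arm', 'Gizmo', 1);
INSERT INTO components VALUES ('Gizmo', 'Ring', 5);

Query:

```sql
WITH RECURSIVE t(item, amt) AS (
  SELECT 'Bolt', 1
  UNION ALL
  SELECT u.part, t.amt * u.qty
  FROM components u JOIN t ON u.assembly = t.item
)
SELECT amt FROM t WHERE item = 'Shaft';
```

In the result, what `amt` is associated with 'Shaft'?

5

Base: (Bolt, amt=1).
Iteration 1: components of {Bolt} -> Cap = 1*2 = 2, Motor = 1*5 = 5.
Iteration 2: components of {Cap,Motor} -> Cover = 5*2 = 10, Shaft = 5*1 = 5, Widget = 5*4 = 20.
Iteration 3: components of {Cover,Shaft,Widget} -> Arm = 10*4 = 40.
Iteration 4: components of {Arm} -> Gizmo = 40*1 = 40.
Iteration 5: components of {Gizmo} -> Ring = 40*5 = 200.
Iteration 6: no further components; recursion stops.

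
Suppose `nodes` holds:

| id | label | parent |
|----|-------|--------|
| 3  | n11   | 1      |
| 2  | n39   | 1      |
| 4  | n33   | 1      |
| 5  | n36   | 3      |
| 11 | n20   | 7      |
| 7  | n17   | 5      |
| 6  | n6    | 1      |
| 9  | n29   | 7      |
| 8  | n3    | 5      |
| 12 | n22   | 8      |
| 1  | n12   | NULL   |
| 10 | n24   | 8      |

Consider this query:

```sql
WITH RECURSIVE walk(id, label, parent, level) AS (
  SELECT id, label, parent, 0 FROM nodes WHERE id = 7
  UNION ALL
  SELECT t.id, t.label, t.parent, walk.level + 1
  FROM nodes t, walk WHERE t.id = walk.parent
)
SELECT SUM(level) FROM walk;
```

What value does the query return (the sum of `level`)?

6

Base: id=7 (n17), parent=5, level 0.
Iteration 1: join on id=5 -> n36 (id 5, parent=3, level 1).
Iteration 2: join on id=3 -> n11 (id 3, parent=1, level 2).
Iteration 3: join on id=1 -> n12 (id 1, parent=NULL, level 3).
Iteration 4: parent is NULL; no match; recursion stops.
SUM(level) = 0 + 1 + 2 + 3 = 6.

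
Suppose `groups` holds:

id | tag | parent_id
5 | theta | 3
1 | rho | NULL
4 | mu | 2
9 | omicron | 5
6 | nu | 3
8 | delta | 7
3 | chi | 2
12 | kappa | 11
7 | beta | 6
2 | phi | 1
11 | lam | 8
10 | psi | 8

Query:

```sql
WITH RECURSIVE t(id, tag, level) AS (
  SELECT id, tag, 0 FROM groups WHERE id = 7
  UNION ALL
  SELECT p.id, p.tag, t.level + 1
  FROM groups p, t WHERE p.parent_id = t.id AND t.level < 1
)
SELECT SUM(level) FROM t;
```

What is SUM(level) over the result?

1

Base: id=7 (beta) at level 0.
Iteration 1: rows with parent_id in {7} -> delta (id 8, level 1).
Iteration 2: level < 1 fails for all current rows; recursion stops.
SUM(level) = 0 + 1 = 1.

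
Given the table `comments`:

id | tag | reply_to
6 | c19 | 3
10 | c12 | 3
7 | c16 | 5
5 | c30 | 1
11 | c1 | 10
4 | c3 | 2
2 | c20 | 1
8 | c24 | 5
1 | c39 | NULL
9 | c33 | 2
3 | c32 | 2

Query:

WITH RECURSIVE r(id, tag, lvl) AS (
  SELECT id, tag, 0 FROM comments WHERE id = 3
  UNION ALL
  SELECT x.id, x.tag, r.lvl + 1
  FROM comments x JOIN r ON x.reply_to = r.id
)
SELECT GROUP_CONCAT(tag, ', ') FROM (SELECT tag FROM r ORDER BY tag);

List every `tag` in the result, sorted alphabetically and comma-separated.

c1, c12, c19, c32

Base: id=3 (c32) at lvl 0.
Iteration 1: rows with reply_to in {3} -> c19 (id 6, lvl 1), c12 (id 10, lvl 1).
Iteration 2: rows with reply_to in {6,10} -> c1 (id 11, lvl 2).
Iteration 3: no rows with reply_to in {11}; recursion stops.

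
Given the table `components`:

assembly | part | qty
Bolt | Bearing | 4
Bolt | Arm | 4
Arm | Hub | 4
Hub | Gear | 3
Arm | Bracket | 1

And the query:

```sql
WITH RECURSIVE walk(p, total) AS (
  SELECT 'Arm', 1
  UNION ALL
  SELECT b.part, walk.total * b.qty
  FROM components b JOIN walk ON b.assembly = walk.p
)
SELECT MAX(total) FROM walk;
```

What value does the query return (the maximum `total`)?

Base: (Arm, total=1).
Iteration 1: components of {Arm} -> Bracket = 1*1 = 1, Hub = 1*4 = 4.
Iteration 2: components of {Bracket,Hub} -> Gear = 4*3 = 12.
Iteration 3: no further components; recursion stops.
total values: 1, 4, 1, 12; the maximum is 12.

12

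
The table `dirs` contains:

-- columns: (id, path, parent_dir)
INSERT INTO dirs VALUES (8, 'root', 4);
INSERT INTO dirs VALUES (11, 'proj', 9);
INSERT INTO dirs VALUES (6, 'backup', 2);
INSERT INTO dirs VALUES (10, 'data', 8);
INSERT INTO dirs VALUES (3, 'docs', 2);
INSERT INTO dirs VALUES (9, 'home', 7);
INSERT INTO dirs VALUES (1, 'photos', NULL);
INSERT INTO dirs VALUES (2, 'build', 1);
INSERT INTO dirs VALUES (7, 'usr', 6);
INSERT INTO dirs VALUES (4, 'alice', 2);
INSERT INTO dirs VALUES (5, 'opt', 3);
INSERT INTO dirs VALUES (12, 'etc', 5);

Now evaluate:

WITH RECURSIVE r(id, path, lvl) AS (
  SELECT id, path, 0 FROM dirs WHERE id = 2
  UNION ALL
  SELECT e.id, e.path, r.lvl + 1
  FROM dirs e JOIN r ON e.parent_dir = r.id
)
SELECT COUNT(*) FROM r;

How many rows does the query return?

11

Base: id=2 (build) at lvl 0.
Iteration 1: rows with parent_dir in {2} -> docs (id 3, lvl 1), alice (id 4, lvl 1), backup (id 6, lvl 1).
Iteration 2: rows with parent_dir in {3,4,6} -> opt (id 5, lvl 2), usr (id 7, lvl 2), root (id 8, lvl 2).
Iteration 3: rows with parent_dir in {5,7,8} -> home (id 9, lvl 3), data (id 10, lvl 3), etc (id 12, lvl 3).
Iteration 4: rows with parent_dir in {9,10,12} -> proj (id 11, lvl 4).
Iteration 5: no rows with parent_dir in {11}; recursion stops.
Total rows emitted: 11.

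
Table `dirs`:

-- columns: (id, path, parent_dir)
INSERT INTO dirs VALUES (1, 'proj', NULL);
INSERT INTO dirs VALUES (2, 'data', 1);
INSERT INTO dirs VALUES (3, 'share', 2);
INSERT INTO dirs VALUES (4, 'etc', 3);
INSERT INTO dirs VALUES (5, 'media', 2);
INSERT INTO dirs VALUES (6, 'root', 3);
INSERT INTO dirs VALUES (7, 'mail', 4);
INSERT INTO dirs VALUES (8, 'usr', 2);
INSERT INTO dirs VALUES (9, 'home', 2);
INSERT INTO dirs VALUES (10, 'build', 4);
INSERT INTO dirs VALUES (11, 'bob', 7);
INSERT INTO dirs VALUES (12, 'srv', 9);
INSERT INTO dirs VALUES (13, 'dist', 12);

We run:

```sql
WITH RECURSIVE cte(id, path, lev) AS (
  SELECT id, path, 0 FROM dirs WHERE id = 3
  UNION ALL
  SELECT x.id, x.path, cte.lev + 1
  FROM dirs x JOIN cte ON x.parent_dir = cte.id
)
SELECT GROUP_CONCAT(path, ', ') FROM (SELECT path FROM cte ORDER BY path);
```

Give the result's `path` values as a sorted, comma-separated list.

Base: id=3 (share) at lev 0.
Iteration 1: rows with parent_dir in {3} -> etc (id 4, lev 1), root (id 6, lev 1).
Iteration 2: rows with parent_dir in {4,6} -> mail (id 7, lev 2), build (id 10, lev 2).
Iteration 3: rows with parent_dir in {7,10} -> bob (id 11, lev 3).
Iteration 4: no rows with parent_dir in {11}; recursion stops.

bob, build, etc, mail, root, share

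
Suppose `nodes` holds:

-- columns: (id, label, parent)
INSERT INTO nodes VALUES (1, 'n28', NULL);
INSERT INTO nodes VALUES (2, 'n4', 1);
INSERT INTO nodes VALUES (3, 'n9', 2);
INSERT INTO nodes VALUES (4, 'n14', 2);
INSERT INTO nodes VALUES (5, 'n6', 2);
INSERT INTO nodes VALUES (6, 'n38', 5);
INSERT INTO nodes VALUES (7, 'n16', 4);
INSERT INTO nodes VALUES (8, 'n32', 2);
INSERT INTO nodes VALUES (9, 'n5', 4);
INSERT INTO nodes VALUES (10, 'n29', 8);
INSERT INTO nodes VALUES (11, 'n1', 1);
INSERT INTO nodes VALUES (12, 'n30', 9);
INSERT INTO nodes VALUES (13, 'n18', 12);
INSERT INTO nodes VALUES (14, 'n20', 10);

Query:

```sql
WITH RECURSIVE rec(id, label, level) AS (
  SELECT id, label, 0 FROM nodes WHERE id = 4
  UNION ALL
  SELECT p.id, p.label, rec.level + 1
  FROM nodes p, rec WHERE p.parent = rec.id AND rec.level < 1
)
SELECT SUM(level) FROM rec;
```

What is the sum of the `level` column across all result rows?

2

Base: id=4 (n14) at level 0.
Iteration 1: rows with parent in {4} -> n16 (id 7, level 1), n5 (id 9, level 1).
Iteration 2: level < 1 fails for all current rows; recursion stops.
SUM(level) = 0 + 1 + 1 = 2.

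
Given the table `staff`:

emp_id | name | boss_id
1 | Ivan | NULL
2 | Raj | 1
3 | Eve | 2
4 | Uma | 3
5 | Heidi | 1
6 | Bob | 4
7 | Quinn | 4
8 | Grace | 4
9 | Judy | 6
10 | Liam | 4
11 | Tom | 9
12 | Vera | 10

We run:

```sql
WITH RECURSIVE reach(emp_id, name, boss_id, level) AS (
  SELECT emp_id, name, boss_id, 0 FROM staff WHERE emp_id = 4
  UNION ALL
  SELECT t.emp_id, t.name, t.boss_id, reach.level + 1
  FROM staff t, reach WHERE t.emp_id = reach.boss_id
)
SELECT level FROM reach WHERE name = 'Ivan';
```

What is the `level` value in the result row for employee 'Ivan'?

Base: emp_id=4 (Uma), boss_id=3, level 0.
Iteration 1: join on emp_id=3 -> Eve (id 3, boss_id=2, level 1).
Iteration 2: join on emp_id=2 -> Raj (id 2, boss_id=1, level 2).
Iteration 3: join on emp_id=1 -> Ivan (id 1, boss_id=NULL, level 3).
Iteration 4: boss_id is NULL; no match; recursion stops.

3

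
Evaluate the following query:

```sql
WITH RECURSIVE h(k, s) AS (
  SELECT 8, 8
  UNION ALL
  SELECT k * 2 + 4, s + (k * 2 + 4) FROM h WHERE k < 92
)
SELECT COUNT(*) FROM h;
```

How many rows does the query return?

Base: k=8, s=8.
Iteration 1: 8 < 92 holds -> k = 8 * 2 + 4 = 20, s = 8 + 20 = 28.
Iteration 2: 20 < 92 holds -> k = 20 * 2 + 4 = 44, s = 28 + 44 = 72.
Iteration 3: 44 < 92 holds -> k = 44 * 2 + 4 = 92, s = 72 + 92 = 164.
Iteration 4: 92 < 92 fails; recursion stops.
Total rows emitted: 4.

4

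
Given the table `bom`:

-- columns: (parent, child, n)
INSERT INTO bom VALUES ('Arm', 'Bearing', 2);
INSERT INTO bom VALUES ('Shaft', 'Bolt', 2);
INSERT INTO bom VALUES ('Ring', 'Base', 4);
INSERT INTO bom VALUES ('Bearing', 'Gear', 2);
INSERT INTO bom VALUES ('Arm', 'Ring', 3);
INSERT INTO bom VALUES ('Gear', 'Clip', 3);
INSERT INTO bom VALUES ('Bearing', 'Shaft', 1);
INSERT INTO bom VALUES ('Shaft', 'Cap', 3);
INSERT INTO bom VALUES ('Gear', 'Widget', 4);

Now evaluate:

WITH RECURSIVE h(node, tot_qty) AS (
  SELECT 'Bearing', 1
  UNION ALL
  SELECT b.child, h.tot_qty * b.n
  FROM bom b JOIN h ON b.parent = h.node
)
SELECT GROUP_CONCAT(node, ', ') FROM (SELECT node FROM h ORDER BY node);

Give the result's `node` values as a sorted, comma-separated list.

Base: (Bearing, tot_qty=1).
Iteration 1: components of {Bearing} -> Gear = 1*2 = 2, Shaft = 1*1 = 1.
Iteration 2: components of {Gear,Shaft} -> Bolt = 1*2 = 2, Cap = 1*3 = 3, Clip = 2*3 = 6, Widget = 2*4 = 8.
Iteration 3: no further components; recursion stops.

Bearing, Bolt, Cap, Clip, Gear, Shaft, Widget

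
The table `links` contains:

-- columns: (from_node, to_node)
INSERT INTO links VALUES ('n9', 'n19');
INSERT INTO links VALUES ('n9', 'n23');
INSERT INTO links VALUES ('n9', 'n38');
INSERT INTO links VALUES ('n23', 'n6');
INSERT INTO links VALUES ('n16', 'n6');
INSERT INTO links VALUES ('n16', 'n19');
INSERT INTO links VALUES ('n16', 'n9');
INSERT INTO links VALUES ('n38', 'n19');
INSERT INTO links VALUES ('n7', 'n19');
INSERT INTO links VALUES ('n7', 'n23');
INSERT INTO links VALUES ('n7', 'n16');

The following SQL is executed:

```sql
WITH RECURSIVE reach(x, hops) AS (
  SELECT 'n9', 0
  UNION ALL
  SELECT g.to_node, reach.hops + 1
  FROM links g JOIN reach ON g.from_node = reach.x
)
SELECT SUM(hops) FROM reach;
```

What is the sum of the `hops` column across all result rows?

7

Base: (n9, hops=0).
Iteration 1: edges from {n9} -> (n19, hops=1), (n23, hops=1), (n38, hops=1).
Iteration 2: edges from {n19,n23,n38} -> (n19, hops=2), (n6, hops=2).
Iteration 3: no outgoing edges from {n19,n6}; recursion stops.
SUM(hops) = 0 + 1 + 1 + 1 + 2 + 2 = 7.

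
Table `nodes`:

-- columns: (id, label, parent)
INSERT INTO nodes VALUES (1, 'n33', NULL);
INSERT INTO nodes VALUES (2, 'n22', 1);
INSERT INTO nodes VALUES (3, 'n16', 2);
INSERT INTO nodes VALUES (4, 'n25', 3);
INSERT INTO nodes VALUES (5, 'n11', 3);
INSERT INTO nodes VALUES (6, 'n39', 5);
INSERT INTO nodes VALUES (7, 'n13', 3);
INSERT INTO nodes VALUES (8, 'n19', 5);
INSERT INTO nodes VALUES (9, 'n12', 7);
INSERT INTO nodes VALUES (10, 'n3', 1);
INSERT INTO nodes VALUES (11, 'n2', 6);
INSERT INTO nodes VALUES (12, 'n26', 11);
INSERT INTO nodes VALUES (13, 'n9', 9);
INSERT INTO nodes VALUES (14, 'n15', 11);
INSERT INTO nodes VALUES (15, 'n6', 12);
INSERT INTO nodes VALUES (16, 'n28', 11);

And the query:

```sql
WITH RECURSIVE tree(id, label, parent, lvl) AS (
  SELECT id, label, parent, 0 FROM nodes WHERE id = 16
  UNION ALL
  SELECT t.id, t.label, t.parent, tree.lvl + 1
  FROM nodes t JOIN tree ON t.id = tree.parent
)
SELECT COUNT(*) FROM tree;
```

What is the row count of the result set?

7

Base: id=16 (n28), parent=11, lvl 0.
Iteration 1: join on id=11 -> n2 (id 11, parent=6, lvl 1).
Iteration 2: join on id=6 -> n39 (id 6, parent=5, lvl 2).
Iteration 3: join on id=5 -> n11 (id 5, parent=3, lvl 3).
Iteration 4: join on id=3 -> n16 (id 3, parent=2, lvl 4).
Iteration 5: join on id=2 -> n22 (id 2, parent=1, lvl 5).
Iteration 6: join on id=1 -> n33 (id 1, parent=NULL, lvl 6).
Iteration 7: parent is NULL; no match; recursion stops.
Total rows emitted: 7.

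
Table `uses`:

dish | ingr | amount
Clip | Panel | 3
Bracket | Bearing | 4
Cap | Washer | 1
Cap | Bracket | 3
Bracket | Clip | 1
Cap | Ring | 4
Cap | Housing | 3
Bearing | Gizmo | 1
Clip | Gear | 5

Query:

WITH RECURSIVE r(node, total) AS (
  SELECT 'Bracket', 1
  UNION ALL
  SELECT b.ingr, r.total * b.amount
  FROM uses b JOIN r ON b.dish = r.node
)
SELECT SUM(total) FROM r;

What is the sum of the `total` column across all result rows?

18

Base: (Bracket, total=1).
Iteration 1: components of {Bracket} -> Bearing = 1*4 = 4, Clip = 1*1 = 1.
Iteration 2: components of {Bearing,Clip} -> Gear = 1*5 = 5, Gizmo = 4*1 = 4, Panel = 1*3 = 3.
Iteration 3: no further components; recursion stops.
SUM(total) = 1 + 1 + 4 + 3 + 5 + 4 = 18.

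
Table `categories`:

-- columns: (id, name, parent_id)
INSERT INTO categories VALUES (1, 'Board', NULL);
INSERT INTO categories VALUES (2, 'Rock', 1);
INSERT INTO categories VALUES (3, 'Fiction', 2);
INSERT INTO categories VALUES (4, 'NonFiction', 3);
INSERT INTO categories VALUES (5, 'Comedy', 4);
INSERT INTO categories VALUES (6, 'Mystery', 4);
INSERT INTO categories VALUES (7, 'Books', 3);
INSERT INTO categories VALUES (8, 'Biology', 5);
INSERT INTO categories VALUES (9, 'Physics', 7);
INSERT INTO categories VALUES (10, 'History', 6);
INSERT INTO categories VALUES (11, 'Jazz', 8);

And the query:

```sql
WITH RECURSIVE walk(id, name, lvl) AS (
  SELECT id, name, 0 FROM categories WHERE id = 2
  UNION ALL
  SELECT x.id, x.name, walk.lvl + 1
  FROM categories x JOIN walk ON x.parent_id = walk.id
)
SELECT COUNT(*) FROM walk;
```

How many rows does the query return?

10

Base: id=2 (Rock) at lvl 0.
Iteration 1: rows with parent_id in {2} -> Fiction (id 3, lvl 1).
Iteration 2: rows with parent_id in {3} -> NonFiction (id 4, lvl 2), Books (id 7, lvl 2).
Iteration 3: rows with parent_id in {4,7} -> Comedy (id 5, lvl 3), Mystery (id 6, lvl 3), Physics (id 9, lvl 3).
Iteration 4: rows with parent_id in {5,6,9} -> Biology (id 8, lvl 4), History (id 10, lvl 4).
Iteration 5: rows with parent_id in {8,10} -> Jazz (id 11, lvl 5).
Iteration 6: no rows with parent_id in {11}; recursion stops.
Total rows emitted: 10.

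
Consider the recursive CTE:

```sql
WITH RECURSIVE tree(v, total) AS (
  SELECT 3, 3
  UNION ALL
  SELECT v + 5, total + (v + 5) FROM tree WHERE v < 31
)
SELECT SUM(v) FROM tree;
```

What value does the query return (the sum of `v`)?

126

Base: v=3, total=3.
Iteration 1: 3 < 31 holds -> v = 3 + 5 = 8, total = 3 + 8 = 11.
Iteration 2: 8 < 31 holds -> v = 8 + 5 = 13, total = 11 + 13 = 24.
Iteration 3: 13 < 31 holds -> v = 13 + 5 = 18, total = 24 + 18 = 42.
Iteration 4: 18 < 31 holds -> v = 18 + 5 = 23, total = 42 + 23 = 65.
Iteration 5: 23 < 31 holds -> v = 23 + 5 = 28, total = 65 + 28 = 93.
Iteration 6: 28 < 31 holds -> v = 28 + 5 = 33, total = 93 + 33 = 126.
Iteration 7: 33 < 31 fails; recursion stops.
SUM(v) = 3 + 8 + 13 + 18 + 23 + 28 + 33 = 126.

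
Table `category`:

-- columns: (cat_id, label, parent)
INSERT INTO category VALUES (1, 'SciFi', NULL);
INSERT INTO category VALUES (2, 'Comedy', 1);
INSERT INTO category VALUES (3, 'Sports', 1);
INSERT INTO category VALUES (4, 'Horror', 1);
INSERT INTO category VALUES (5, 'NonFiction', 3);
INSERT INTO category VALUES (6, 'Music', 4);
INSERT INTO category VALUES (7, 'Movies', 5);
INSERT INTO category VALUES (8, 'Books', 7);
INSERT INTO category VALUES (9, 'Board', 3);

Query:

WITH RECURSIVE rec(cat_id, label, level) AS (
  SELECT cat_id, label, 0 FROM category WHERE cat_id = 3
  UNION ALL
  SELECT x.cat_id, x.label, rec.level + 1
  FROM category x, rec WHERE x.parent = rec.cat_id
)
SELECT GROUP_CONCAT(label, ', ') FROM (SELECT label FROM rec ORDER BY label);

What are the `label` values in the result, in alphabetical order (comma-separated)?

Base: cat_id=3 (Sports) at level 0.
Iteration 1: rows with parent in {3} -> NonFiction (id 5, level 1), Board (id 9, level 1).
Iteration 2: rows with parent in {5,9} -> Movies (id 7, level 2).
Iteration 3: rows with parent in {7} -> Books (id 8, level 3).
Iteration 4: no rows with parent in {8}; recursion stops.

Board, Books, Movies, NonFiction, Sports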